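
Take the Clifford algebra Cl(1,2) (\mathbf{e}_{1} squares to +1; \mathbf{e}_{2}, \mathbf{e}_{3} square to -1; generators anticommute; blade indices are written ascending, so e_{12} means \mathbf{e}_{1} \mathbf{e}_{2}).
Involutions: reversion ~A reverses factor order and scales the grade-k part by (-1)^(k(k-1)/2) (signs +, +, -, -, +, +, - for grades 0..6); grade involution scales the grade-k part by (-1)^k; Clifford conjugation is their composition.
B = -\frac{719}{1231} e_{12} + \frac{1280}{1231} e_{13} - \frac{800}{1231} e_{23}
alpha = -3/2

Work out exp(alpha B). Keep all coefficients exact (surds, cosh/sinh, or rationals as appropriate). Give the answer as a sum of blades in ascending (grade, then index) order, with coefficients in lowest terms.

B^2 term by term: the squares give (-\frac{719}{1231})^2*(e_{12})^2 + (\frac{1280}{1231})^2*(e_{13})^2 + (-\frac{800}{1231})^2*(e_{23})^2 = \frac{516961}{1515361}*(+1) + \frac{1638400}{1515361}*(+1) + \frac{640000}{1515361}*(-1) = 1 (each basis 2-blade squares to minus the product of its generators' squares); cross terms between blades sharing an index anticommute and cancel. So B^2 = 1.
B^2 = 1 — hyperbolic case — the even/odd split gives cosh and sinh: l = 1, alpha*l = - \frac{3}{2}, so exp(alpha B) = cosh(- \frac{3}{2}) + (sinh(- \frac{3}{2})/1)*B = \cosh{\left(\frac{3}{2} \right)} + (- \sinh{\left(\frac{3}{2} \right)})*B.
Answer: \cosh{\left(\frac{3}{2} \right)} + \frac{719 \sinh{\left(\frac{3}{2} \right)}}{1231} e_{12} - \frac{1280 \sinh{\left(\frac{3}{2} \right)}}{1231} e_{13} + \frac{800 \sinh{\left(\frac{3}{2} \right)}}{1231} e_{23}


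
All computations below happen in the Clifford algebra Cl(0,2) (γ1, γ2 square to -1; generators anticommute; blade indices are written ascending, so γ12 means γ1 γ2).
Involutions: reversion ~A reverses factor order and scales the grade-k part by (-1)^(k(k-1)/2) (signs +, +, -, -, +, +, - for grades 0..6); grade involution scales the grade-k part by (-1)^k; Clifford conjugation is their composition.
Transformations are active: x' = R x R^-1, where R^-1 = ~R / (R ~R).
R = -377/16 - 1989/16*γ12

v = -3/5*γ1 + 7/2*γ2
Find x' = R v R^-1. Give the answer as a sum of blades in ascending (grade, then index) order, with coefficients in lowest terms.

~R = -377/16 + 1989/16*γ12, and R ~R = 2049125/128, so R^-1 = ~R / (2049125/128).
R v = 71877/160*γ1 - 1261/160*γ2
Answer: -903/1250*γ1 - 2173/625*γ2


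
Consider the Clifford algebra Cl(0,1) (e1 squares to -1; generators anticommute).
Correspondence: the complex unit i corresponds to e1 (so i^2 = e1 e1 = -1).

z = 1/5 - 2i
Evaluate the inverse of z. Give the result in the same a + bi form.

In blades: z = 1/5 - 2*e1.
With qbar = 1/5 + 2*e1 (scalar fixed, mapped units negated), z qbar = 101/25 (the sum of squared coefficients), so z^-1 = qbar / (101/25) = 5/101 + 50/101*e1; translating back:
Answer: 5/101 + 50/101*i


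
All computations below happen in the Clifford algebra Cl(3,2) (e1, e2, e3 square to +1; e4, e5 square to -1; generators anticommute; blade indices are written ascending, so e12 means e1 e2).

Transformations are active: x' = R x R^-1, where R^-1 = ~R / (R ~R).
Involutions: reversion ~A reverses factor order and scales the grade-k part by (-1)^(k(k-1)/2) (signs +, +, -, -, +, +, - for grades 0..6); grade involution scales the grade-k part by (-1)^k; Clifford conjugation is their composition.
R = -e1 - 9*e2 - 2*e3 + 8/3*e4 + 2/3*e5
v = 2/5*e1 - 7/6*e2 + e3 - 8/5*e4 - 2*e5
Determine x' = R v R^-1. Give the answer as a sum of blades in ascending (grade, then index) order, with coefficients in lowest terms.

~R = -e1 - 9*e2 - 2*e3 + 8/3*e4 + 2/3*e5, and R ~R = 706/9, so R^-1 = ~R / (706/9).
R v = 137/10 + 143/30*e12 - 1/5*e13 + 8/15*e14 + 26/15*e15 - 34/3*e23 + 788/45*e24 + 169/9*e25 + 8/15*e34 + 10/3*e35 - 64/15*e45
Answer: -529/706*e1 - 10468/5295*e2 - 2998/1765*e3 + 4468/1765*e4 + 3941/1765*e5


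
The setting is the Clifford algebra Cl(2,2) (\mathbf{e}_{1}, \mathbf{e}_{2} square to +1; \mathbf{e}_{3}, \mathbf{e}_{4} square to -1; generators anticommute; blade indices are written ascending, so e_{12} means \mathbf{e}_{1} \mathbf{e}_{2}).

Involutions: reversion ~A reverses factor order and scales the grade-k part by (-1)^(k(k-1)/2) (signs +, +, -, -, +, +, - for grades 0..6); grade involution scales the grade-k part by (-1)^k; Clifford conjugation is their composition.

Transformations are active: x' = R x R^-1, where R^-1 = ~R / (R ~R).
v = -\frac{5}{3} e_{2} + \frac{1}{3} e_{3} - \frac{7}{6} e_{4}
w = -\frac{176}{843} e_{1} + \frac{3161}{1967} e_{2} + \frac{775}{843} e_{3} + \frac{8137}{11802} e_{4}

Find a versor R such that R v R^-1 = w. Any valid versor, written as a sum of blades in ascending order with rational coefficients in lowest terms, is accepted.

Why this works: both vectors square to \frac{47}{36}, so q(v) = q(w) and R = v + w = -\frac{176}{843} e_{1} - \frac{352}{5901} e_{2} + \frac{352}{281} e_{3} - \frac{2816}{5901} e_{4} carries v to w — its own direction survives, the complement (v - w)/2 flips.
Answer: -\frac{176}{843} e_{1} - \frac{352}{5901} e_{2} + \frac{352}{281} e_{3} - \frac{2816}{5901} e_{4}


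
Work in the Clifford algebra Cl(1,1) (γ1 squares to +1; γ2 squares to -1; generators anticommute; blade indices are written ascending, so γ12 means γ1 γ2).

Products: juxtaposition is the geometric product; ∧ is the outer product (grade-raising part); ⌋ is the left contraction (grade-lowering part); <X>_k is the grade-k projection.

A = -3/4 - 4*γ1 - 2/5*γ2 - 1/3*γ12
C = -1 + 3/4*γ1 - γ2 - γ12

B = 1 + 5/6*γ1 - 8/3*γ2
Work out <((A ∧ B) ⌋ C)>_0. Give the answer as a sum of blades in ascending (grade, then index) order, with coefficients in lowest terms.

step 1: -3/4 - 37/8*γ1 + 8/5*γ2 + 32/3*γ12
step 2: -5657/480 - 173/80*γ1 + 43/8*γ2 + 3/4*γ12
step 3: -5657/480
Answer: -5657/480


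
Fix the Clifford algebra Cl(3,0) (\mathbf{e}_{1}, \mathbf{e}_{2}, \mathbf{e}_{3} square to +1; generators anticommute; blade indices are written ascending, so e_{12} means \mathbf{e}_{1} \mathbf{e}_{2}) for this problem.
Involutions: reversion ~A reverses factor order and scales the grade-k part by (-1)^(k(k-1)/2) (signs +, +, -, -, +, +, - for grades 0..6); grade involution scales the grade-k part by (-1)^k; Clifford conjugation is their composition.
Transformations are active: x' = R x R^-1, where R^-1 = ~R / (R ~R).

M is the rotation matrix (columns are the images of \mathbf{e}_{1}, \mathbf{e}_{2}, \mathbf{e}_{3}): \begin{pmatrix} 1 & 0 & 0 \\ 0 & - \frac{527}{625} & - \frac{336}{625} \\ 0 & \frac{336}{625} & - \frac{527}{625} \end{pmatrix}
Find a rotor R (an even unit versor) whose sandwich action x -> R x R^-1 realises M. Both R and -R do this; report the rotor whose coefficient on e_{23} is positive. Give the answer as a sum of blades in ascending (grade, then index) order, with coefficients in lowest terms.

Method: write R = a + b12*e_{12} + b13*e_{13} + b23*e_{23} with a^2 + b12^2 + b13^2 + b23^2 = 1 (so R^-1 = ~R). Expanding the columns R e_j ~R gives tr M = 4a^2 - 1 and, from the antisymmetric part, M21 - M12 = -4a*b12, M13 - M31 = 4a*b13, M32 - M23 = -4a*b23.
Here tr M = -\frac{429}{625}, so a^2 = (1 + tr M)/4 = \frac{49}{625} and a = ±\frac{7}{25}. Taking a = \frac{7}{25}: M21 - M12 = 0, M13 - M31 = 0, M32 - M23 = \frac{672}{625}, giving b12 = 0, b13 = 0, b23 = -\frac{24}{25}, i.e. R = \frac{7}{25} - \frac{24}{25} e_{23}.
Its e_{23} coefficient is negative, so report the other preimage -R.
Answer: -\frac{7}{25} + \frac{24}{25} e_{23}. Sheet selection: the two-to-one cover makes ±R indistinguishable at the matrix level (trace -\frac{429}{625}), so uniqueness comes from the required sign on e_{23}.


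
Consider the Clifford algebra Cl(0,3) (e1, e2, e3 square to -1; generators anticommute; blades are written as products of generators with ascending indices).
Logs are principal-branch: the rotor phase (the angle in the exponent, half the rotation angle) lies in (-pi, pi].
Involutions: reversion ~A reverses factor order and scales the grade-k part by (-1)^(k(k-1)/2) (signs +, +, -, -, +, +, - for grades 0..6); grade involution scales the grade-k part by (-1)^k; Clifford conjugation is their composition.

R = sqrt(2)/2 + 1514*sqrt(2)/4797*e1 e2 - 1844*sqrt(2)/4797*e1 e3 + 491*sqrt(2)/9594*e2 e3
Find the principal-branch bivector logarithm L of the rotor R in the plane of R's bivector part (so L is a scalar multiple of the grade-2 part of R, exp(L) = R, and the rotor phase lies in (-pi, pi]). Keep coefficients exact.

The scalar part of R is sqrt(2)/2, and that scalar determines the rotor phase on the principal branch; recovering the unit plane as bivector-part over sine of the phase gives L = phase * plane.
Concretely: cos(phase) = sqrt(2)/2 gives phase = ±pi/4, and since phase/sin(phase) is even the sign is immaterial: L = (phase/sin(phase)) * <R>_2 = (sqrt(2)*pi/4) * <R>_2.
Answer: 757*pi/4797*e1 e2 - 922*pi/4797*e1 e3 + 491*pi/19188*e2 e3


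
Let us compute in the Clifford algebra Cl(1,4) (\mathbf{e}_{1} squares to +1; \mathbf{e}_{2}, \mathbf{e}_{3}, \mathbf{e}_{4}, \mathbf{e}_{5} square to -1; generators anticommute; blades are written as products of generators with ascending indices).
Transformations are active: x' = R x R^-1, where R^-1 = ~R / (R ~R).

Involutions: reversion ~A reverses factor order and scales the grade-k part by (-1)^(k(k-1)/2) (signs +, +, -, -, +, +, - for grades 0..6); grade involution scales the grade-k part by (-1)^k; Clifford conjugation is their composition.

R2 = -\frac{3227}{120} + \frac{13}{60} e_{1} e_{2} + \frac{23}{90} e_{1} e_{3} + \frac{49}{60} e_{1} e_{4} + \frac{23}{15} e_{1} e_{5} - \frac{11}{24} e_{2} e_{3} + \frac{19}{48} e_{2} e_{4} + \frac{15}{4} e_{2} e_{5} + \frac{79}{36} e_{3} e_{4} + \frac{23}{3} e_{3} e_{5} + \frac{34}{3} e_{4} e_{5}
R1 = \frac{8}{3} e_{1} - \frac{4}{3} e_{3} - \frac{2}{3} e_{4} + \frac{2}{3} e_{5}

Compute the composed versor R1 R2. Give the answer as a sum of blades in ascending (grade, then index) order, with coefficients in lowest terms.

Distribute over the terms of R1 (each basis-blade product reordered to ascending indices, repeated generators contracted through their squares):
(\frac{8}{3} e_{1}) R2 = -\frac{3227}{45} e_{1} + \frac{26}{45} e_{2} + \frac{92}{135} e_{3} + \frac{98}{45} e_{4} + \frac{184}{45} e_{5} - \frac{11}{9} e_{1} e_{2} e_{3} + \frac{19}{18} e_{1} e_{2} e_{4} + 10 e_{1} e_{2} e_{5} + \frac{158}{27} e_{1} e_{3} e_{4} + \frac{184}{9} e_{1} e_{3} e_{5} + \frac{272}{9} e_{1} e_{4} e_{5}
(-\frac{4}{3} e_{3}) R2 = -\frac{46}{135} e_{1} + \frac{11}{18} e_{2} + \frac{3227}{90} e_{3} + \frac{79}{27} e_{4} + \frac{92}{9} e_{5} - \frac{13}{45} e_{1} e_{2} e_{3} + \frac{49}{45} e_{1} e_{3} e_{4} + \frac{92}{45} e_{1} e_{3} e_{5} + \frac{19}{36} e_{2} e_{3} e_{4} + 5 e_{2} e_{3} e_{5} - \frac{136}{9} e_{3} e_{4} e_{5}
(-\frac{2}{3} e_{4}) R2 = -\frac{49}{90} e_{1} - \frac{19}{72} e_{2} - \frac{79}{54} e_{3} + \frac{3227}{180} e_{4} + \frac{68}{9} e_{5} - \frac{13}{90} e_{1} e_{2} e_{4} - \frac{23}{135} e_{1} e_{3} e_{4} + \frac{46}{45} e_{1} e_{4} e_{5} + \frac{11}{36} e_{2} e_{3} e_{4} + \frac{5}{2} e_{2} e_{4} e_{5} + \frac{46}{9} e_{3} e_{4} e_{5}
(\frac{2}{3} e_{5}) R2 = \frac{46}{45} e_{1} + \frac{5}{2} e_{2} + \frac{46}{9} e_{3} + \frac{68}{9} e_{4} - \frac{3227}{180} e_{5} + \frac{13}{90} e_{1} e_{2} e_{5} + \frac{23}{135} e_{1} e_{3} e_{5} + \frac{49}{90} e_{1} e_{4} e_{5} - \frac{11}{36} e_{2} e_{3} e_{5} + \frac{19}{72} e_{2} e_{4} e_{5} + \frac{79}{54} e_{3} e_{4} e_{5}
Summing the partial products and collecting blades:
Answer: -\frac{3865}{54} e_{1} + \frac{137}{40} e_{2} + \frac{1085}{27} e_{3} + \frac{16517}{540} e_{4} + \frac{709}{180} e_{5} - \frac{68}{45} e_{1} e_{2} e_{3} + \frac{41}{45} e_{1} e_{2} e_{4} + \frac{913}{90} e_{1} e_{2} e_{5} + \frac{914}{135} e_{1} e_{3} e_{4} + \frac{3059}{135} e_{1} e_{3} e_{5} + \frac{2861}{90} e_{1} e_{4} e_{5} + \frac{5}{6} e_{2} e_{3} e_{4} + \frac{169}{36} e_{2} e_{3} e_{5} + \frac{199}{72} e_{2} e_{4} e_{5} - \frac{461}{54} e_{3} e_{4} e_{5}


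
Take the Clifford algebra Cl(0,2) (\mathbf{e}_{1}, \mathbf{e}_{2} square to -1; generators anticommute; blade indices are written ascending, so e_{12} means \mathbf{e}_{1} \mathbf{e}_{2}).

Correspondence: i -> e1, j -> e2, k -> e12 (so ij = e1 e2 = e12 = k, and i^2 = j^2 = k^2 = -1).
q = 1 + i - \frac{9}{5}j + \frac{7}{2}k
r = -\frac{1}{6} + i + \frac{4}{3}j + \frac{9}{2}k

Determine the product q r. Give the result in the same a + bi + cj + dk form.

In blades: q = 1 + e_{1} - \frac{9}{5} e_{2} + \frac{7}{2} e_{12}, r = -\frac{1}{6} + e_{1} + \frac{4}{3} e_{2} + \frac{9}{2} e_{12}.
Distribute q over r term by term (generator squares from the signature, products reordered to ascending indices): (1)*r = -\frac{1}{6} + e_{1} + \frac{4}{3} e_{2} + \frac{9}{2} e_{12}; (e_{1})*r = -1 - \frac{1}{6} e_{1} - \frac{9}{2} e_{2} + \frac{4}{3} e_{12}; (-\frac{9}{5} e_{2})*r = \frac{12}{5} - \frac{81}{10} e_{1} + \frac{3}{10} e_{2} + \frac{9}{5} e_{12}; (\frac{7}{2} e_{12})*r = -\frac{63}{4} - \frac{14}{3} e_{1} + \frac{7}{2} e_{2} - \frac{7}{12} e_{12}.
Sum: -\frac{871}{60} - \frac{179}{15} e_{1} + \frac{19}{30} e_{2} + \frac{141}{20} e_{12}; translating back through the correspondence:
Answer: -\frac{871}{60} - \frac{179}{15}i + \frac{19}{30}j + \frac{141}{20}k


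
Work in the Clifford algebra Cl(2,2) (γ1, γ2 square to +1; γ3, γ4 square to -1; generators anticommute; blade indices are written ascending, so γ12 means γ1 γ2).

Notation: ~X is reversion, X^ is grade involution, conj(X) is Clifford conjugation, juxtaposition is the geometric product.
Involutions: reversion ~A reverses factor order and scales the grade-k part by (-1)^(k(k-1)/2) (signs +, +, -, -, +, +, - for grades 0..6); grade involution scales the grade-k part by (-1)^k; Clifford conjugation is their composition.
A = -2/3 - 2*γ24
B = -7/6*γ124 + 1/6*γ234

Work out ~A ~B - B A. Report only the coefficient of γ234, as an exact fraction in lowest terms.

first term: 7/3*γ1 + 1/3*γ3 - 7/9*γ124 + 1/9*γ234
second term: 7/3*γ1 + 1/3*γ3 + 7/9*γ124 - 1/9*γ234
Answer: 2/9


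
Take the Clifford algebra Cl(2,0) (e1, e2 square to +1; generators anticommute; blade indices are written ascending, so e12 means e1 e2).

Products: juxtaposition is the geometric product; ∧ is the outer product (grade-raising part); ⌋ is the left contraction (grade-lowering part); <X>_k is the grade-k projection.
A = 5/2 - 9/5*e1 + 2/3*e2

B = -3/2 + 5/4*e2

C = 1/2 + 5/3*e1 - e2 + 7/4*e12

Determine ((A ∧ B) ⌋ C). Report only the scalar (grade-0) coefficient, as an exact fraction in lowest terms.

step 1: -15/4 + 27/10*e1 + 17/8*e2 - 9/4*e12
step 2: 71/16 - 319/32*e1 + 339/40*e2 - 105/16*e12
Answer: 71/16


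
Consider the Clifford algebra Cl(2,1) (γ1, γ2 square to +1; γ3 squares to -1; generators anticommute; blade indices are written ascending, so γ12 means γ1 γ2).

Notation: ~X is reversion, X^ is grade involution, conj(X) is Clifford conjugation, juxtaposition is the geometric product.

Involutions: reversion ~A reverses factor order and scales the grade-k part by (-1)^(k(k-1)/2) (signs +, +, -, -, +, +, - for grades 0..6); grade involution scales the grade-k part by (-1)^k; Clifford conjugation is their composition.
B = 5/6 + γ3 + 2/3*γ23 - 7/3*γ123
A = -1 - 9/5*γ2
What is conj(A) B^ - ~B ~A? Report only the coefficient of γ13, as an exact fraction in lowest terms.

first term: -5/6 + 3/2*γ2 + 11/5*γ3 - 21/5*γ13 - 37/15*γ23 - 7/3*γ123
second term: -5/6 - 3/2*γ2 - 11/5*γ3 + 21/5*γ13 + 37/15*γ23 - 7/3*γ123
Answer: -42/5


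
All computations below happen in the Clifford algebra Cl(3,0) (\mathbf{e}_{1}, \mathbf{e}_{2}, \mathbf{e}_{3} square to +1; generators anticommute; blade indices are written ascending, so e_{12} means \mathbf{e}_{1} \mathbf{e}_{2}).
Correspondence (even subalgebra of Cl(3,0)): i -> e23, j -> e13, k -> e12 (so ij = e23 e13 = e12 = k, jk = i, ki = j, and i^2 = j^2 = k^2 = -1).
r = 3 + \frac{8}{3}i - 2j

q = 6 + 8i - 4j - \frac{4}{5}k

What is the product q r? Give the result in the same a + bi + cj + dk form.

In blades: q = 6 - \frac{4}{5} e_{12} - 4 e_{13} + 8 e_{23}, r = 3 - 2 e_{13} + \frac{8}{3} e_{23}.
Distribute q over r term by term (generator squares from the signature, products reordered to ascending indices): (6)*r = 18 - 12 e_{13} + 16 e_{23}; (-\frac{4}{5} e_{12})*r = -\frac{12}{5} e_{12} - \frac{32}{15} e_{13} - \frac{8}{5} e_{23}; (-4 e_{13})*r = -8 + \frac{32}{3} e_{12} - 12 e_{13}; (8 e_{23})*r = -\frac{64}{3} - 16 e_{12} + 24 e_{23}.
Sum: -\frac{34}{3} - \frac{116}{15} e_{12} - \frac{392}{15} e_{13} + \frac{192}{5} e_{23}; translating back through the correspondence:
Answer: -\frac{34}{3} + \frac{192}{5}i - \frac{392}{15}j - \frac{116}{15}k


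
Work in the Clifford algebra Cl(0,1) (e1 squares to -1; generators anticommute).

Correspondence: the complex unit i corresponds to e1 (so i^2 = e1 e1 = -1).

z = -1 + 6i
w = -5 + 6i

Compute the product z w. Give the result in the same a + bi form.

In blades: z = -1 + 6*e1, w = -5 + 6*e1.
Distribute z over w term by term (generator squares from the signature, products reordered to ascending indices): (-1)*w = 5 - 6*e1; (6*e1)*w = -36 - 30*e1.
Sum: -31 - 36*e1; translating back through the correspondence:
Answer: -31 - 36i


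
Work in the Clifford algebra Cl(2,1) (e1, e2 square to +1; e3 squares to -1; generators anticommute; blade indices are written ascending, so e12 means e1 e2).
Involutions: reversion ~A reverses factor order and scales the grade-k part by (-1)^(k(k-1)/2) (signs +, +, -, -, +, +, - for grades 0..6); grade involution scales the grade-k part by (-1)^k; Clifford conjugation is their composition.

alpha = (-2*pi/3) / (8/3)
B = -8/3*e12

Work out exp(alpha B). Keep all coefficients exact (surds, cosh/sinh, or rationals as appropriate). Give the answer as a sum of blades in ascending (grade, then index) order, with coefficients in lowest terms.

B^2 = (-8/3)^2*(e12)^2 = 64/9*(-1) = -64/9 (a basis 2-blade squares to minus the product of its generators' squares).
B^2 = -64/9 — the series telescopes trigonometrically here: l = 8/3, alpha*l = -2*pi/3, so exp(alpha B) = cos(-2*pi/3) + (sin(-2*pi/3)/(8/3))*B = -1/2 + (-3*sqrt(3)/16)*B.
Answer: -1/2 + sqrt(3)/2*e12


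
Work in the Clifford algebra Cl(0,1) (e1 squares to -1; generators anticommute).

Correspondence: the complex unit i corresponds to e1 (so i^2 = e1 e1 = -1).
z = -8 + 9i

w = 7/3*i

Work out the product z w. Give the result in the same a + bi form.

In blades: z = -8 + 9*e1, w = 7/3*e1.
Distribute z over w term by term (generator squares from the signature, products reordered to ascending indices): (-8)*w = -56/3*e1; (9*e1)*w = -21.
Sum: -21 - 56/3*e1; translating back through the correspondence:
Answer: -21 - 56/3*i


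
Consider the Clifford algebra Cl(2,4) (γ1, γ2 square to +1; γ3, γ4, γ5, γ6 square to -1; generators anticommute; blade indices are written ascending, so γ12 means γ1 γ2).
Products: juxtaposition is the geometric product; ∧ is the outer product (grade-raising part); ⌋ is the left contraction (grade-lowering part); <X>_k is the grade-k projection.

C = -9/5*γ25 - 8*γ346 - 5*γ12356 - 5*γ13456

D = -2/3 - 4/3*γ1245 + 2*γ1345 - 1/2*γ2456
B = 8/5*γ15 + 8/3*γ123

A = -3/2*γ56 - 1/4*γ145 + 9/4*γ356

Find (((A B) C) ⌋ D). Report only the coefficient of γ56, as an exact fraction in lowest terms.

step 1: 2/5*γ4 - 12/5*γ16 - 18/5*γ136 - 6*γ1256 - 2/3*γ2345 - 4*γ12356
step 2: -20 + 30*γ3 + 144/5*γ14 + 54/5*γ16 + 20*γ24 + 18*γ25 + 6/5*γ34 - 16/5*γ36 - 18*γ45 + 10/3*γ126 - 96/5*γ134 - 36/5*γ136 - 10/3*γ146 + 30*γ234 - 12*γ235 + 18/25*γ245 - 16/3*γ256 - 12*γ345 + 32*γ1245 + 108/25*γ1256 + 2*γ1356 - 48*γ12345 - 162/25*γ12356 + 2*γ123456
step 3: -88/3 + 576/25*γ1 - 8/3*γ4 + 192/5*γ5 + 9/25*γ6 - 24*γ12 + 36*γ13 + 24*γ14 - 436/15*γ15 + 192/5*γ25 - 9*γ26 - 288/5*γ35 + 9*γ46 - 10*γ56 + 60*γ145 + 80/3*γ1245 - 40*γ1345 + 10*γ2456
Answer: -10


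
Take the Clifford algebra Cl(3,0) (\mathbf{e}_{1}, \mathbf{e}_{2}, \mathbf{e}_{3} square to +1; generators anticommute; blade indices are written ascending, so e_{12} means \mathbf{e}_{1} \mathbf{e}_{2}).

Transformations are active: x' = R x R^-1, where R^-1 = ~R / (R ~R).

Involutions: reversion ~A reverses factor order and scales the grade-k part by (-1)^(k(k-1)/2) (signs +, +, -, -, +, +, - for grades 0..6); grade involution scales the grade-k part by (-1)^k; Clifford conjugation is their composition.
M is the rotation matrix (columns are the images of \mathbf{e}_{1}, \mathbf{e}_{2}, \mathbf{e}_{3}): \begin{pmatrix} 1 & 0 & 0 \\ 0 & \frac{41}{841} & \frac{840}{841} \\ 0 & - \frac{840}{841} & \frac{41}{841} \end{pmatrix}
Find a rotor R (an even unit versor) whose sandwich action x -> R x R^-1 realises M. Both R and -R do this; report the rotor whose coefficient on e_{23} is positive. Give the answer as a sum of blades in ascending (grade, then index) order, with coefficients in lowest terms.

Method: write R = a + b12*e_{12} + b13*e_{13} + b23*e_{23} with a^2 + b12^2 + b13^2 + b23^2 = 1 (so R^-1 = ~R). Expanding the columns R e_j ~R gives tr M = 4a^2 - 1 and, from the antisymmetric part, M21 - M12 = -4a*b12, M13 - M31 = 4a*b13, M32 - M23 = -4a*b23.
Here tr M = \frac{923}{841}, so a^2 = (1 + tr M)/4 = \frac{441}{841} and a = ±\frac{21}{29}. Taking a = \frac{21}{29}: M21 - M12 = 0, M13 - M31 = 0, M32 - M23 = -\frac{1680}{841}, giving b12 = 0, b13 = 0, b23 = \frac{20}{29}, i.e. R = \frac{21}{29} + \frac{20}{29} e_{23}.
Its e_{23} coefficient is already positive.
Answer: \frac{21}{29} + \frac{20}{29} e_{23}. Why the constraint matters: R and -R act identically through the sandwich — M has trace \frac{923}{841} either way — so only the sign condition on e_{23} picks one of the two preimages.


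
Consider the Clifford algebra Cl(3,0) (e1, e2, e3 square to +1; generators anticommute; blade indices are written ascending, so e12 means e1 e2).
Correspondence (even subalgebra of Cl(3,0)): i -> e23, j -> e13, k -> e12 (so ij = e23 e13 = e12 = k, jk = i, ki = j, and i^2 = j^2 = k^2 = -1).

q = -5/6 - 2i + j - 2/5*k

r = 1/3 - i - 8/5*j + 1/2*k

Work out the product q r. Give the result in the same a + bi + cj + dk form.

In blades: q = -5/6 - 2/5*e12 + e13 - 2*e23, r = 1/3 + 1/2*e12 - 8/5*e13 - e23.
Distribute q over r term by term (generator squares from the signature, products reordered to ascending indices): (-5/6)*r = -5/18 - 5/12*e12 + 4/3*e13 + 5/6*e23; (-2/5*e12)*r = 1/5 - 2/15*e12 + 2/5*e13 - 16/25*e23; (e13)*r = 8/5 + e12 + 1/3*e13 + 1/2*e23; (-2*e23)*r = -2 + 16/5*e12 + e13 - 2/3*e23.
Sum: -43/90 + 73/20*e12 + 46/15*e13 + 2/75*e23; translating back through the correspondence:
Answer: -43/90 + 2/75*i + 46/15*j + 73/20*k


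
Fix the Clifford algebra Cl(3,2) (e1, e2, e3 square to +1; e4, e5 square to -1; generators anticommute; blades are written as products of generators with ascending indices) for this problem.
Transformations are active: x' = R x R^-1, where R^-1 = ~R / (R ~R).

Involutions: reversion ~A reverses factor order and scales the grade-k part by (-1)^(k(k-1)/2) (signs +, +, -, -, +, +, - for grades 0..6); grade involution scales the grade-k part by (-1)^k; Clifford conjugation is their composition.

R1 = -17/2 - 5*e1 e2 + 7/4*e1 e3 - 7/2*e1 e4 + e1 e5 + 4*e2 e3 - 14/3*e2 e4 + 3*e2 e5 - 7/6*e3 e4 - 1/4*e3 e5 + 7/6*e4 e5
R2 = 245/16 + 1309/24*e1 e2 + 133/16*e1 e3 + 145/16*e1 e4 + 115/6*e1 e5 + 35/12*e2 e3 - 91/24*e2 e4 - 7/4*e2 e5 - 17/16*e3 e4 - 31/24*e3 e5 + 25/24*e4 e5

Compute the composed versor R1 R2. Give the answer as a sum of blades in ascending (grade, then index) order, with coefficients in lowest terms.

Distribute over the grade parts of R1 (each basis-blade product reordered to ascending indices, repeated generators contracted through their squares):
<R1>_0 (= -17/2) R2 = -4165/32 - 22253/48*e1 e2 - 2261/32*e1 e3 - 2465/32*e1 e4 - 1955/12*e1 e5 - 595/24*e2 e3 + 1547/48*e2 e4 + 119/8*e2 e5 + 289/32*e3 e4 + 527/48*e3 e5 - 425/48*e4 e5
<R1>_2 (= -5*e1 e2 + 7/4*e1 e3 - 7/2*e1 e4 + e1 e5 + 4*e2 e3 - 14/3*e2 e4 + 3*e2 e5 - 7/6*e3 e4 - 1/4*e3 e5 + 7/6*e4 e5) R2 = 15791/64 - 2501/48*e1 e2 - 36127/192*e1 e3 + 39631/192*e1 e4 - 24101/192*e1 e5 + 56011/288*e2 e3 - 3829/18*e2 e4 + 3077/16*e2 e5 - 3841/64*e3 e4 - 7679/576*e3 e5 + 42179/576*e4 e5 + 3787/288*e1 e2 e3 e4 + 1617/32*e1 e2 e3 e5 - 545/8*e1 e2 e4 e5 - 8155/576*e1 e3 e4 e5 - 53/96*e2 e3 e4 e5
Summing the partial products and collecting blades:
Answer: 7461/64 - 12377/24*e1 e2 - 49693/192*e1 e3 + 24841/192*e1 e4 - 55381/192*e1 e5 + 48871/288*e2 e3 - 25991/144*e2 e4 + 3315/16*e2 e5 - 3263/64*e3 e4 - 1355/576*e3 e5 + 37079/576*e4 e5 + 3787/288*e1 e2 e3 e4 + 1617/32*e1 e2 e3 e5 - 545/8*e1 e2 e4 e5 - 8155/576*e1 e3 e4 e5 - 53/96*e2 e3 e4 e5


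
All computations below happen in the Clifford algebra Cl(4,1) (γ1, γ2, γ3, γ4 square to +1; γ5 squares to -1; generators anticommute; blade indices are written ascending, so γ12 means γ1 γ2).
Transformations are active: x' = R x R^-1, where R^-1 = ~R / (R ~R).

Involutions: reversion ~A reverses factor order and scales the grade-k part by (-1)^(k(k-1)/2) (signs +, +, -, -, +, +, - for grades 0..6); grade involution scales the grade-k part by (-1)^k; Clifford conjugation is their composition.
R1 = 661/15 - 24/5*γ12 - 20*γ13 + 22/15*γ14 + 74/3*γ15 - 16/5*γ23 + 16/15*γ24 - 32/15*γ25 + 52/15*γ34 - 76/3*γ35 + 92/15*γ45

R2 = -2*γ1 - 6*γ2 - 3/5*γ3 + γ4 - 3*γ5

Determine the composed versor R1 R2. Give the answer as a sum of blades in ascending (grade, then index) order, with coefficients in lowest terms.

Distribute over the terms of R2 (each basis-blade product reordered to ascending indices, repeated generators contracted through their squares):
R1 (-2*γ1) = -1322/15*γ1 - 48/5*γ2 - 40*γ3 + 44/15*γ4 + 148/3*γ5 + 32/5*γ123 - 32/15*γ124 + 64/15*γ125 - 104/15*γ134 + 152/3*γ135 - 184/15*γ145
R1 (-6*γ2) = 144/5*γ1 - 1322/5*γ2 - 96/5*γ3 + 32/5*γ4 - 64/5*γ5 - 120*γ123 + 44/5*γ124 + 148*γ125 - 104/5*γ234 + 152*γ235 - 184/5*γ245
R1 (-3/5*γ3) = 12*γ1 + 48/25*γ2 - 661/25*γ3 + 52/25*γ4 - 76/5*γ5 + 72/25*γ123 + 22/25*γ134 + 74/5*γ135 + 16/25*γ234 - 32/25*γ235 - 92/25*γ345
R1 (γ4) = 22/15*γ1 + 16/15*γ2 + 52/15*γ3 + 661/15*γ4 - 92/15*γ5 - 24/5*γ124 - 20*γ134 - 74/3*γ145 - 16/5*γ234 + 32/15*γ245 + 76/3*γ345
R1 (-3*γ5) = 74*γ1 - 32/5*γ2 - 76*γ3 + 92/5*γ4 - 661/5*γ5 + 72/5*γ125 + 60*γ135 - 22/5*γ145 + 48/5*γ235 - 16/5*γ245 - 52/5*γ345
Summing the partial products and collecting blades:
Answer: 422/15*γ1 - 20806/75*γ2 - 11863/75*γ3 + 1847/25*γ4 - 117*γ5 - 2768/25*γ123 + 28/15*γ124 + 500/3*γ125 - 1954/75*γ134 + 1882/15*γ135 - 124/3*γ145 - 584/25*γ234 + 4008/25*γ235 - 568/15*γ245 + 844/75*γ345


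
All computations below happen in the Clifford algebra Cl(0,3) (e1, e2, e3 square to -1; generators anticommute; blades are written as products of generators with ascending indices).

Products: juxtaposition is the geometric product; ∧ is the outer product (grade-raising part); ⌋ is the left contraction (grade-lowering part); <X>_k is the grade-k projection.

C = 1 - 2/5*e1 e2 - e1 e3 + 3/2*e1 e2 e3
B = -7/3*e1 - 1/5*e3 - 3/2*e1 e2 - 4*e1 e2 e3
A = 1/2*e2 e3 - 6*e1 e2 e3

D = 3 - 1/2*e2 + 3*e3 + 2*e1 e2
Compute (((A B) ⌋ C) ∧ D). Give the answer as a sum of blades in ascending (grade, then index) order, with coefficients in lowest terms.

step 1: 24 + 2*e1 + 1/10*e2 - 9*e3 - 6/5*e1 e2 - 3/4*e1 e3 - 14*e2 e3 - 7/6*e1 e2 e3
step 2: 1051/50 + 749/25*e1 - 13/40*e2 + 19/5*e3 + 39/10*e1 e2 - 477/20*e1 e3 - 3*e2 e3 + 36*e1 e2 e3
step 3: 3153/50 + 2247/25*e1 - 2297/200*e2 + 3723/50*e3 + 969/25*e1 e2 + 1833/100*e1 e3 - 323/40*e2 e3 + 923/8*e1 e2 e3
Answer: 3153/50 + 2247/25*e1 - 2297/200*e2 + 3723/50*e3 + 969/25*e1 e2 + 1833/100*e1 e3 - 323/40*e2 e3 + 923/8*e1 e2 e3


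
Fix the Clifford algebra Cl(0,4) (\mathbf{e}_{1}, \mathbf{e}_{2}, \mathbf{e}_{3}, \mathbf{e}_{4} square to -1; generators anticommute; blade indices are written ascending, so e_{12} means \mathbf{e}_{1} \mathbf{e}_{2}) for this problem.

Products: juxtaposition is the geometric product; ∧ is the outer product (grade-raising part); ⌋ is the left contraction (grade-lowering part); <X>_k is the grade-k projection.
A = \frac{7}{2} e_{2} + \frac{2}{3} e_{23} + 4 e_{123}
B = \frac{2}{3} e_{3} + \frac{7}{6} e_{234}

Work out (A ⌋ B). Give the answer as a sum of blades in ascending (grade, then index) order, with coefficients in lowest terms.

step 1: -\frac{7}{9} e_{4} - \frac{49}{12} e_{34}
Answer: -\frac{7}{9} e_{4} - \frac{49}{12} e_{34}


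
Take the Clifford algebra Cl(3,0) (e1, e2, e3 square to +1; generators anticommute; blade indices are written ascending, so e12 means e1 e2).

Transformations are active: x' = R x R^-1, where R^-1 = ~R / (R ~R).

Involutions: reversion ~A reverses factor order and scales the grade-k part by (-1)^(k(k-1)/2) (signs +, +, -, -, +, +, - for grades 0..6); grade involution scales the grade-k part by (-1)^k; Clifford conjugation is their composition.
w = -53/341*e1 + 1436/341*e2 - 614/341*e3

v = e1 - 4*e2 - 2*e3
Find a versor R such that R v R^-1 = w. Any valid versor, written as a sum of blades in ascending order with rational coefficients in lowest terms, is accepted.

Reasoning: v^2 = w^2 = 21 since conjugation preserves the quadratic form; R = v + w = 288/341*e1 + 72/341*e2 - 1296/341*e3 is then valid when invertible, keeping its own part and reversing (v - w)/2.
Answer: 288/341*e1 + 72/341*e2 - 1296/341*e3


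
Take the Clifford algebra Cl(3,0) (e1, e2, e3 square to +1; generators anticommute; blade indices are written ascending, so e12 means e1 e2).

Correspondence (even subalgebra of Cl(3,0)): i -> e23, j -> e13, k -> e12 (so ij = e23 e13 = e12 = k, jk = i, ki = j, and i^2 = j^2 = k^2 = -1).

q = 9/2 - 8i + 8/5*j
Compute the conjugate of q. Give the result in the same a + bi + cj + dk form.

In blades: q = 9/2 + 8/5*e13 - 8*e23.
Quaternion conjugation is reversion on the even subalgebra: the scalar is fixed and every grade-2 blade flips sign, giving 9/2 - 8/5*e13 + 8*e23; translating back:
Answer: 9/2 + 8i - 8/5*j


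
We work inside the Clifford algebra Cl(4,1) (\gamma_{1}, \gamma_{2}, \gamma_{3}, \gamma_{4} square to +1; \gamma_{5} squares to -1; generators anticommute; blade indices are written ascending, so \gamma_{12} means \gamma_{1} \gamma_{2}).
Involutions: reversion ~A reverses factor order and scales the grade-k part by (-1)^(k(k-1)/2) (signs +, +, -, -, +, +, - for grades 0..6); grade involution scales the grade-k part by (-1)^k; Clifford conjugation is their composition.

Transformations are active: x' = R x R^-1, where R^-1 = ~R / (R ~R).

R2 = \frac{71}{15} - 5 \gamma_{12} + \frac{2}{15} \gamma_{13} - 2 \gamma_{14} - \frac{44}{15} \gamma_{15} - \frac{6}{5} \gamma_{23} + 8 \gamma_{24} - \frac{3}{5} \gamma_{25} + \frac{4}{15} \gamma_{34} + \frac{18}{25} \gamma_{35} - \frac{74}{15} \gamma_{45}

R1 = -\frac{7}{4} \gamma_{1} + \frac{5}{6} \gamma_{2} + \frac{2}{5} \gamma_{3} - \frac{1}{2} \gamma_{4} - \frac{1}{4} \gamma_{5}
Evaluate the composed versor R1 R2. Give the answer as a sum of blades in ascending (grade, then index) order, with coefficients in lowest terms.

Distribute over the terms of R1 (each basis-blade product reordered to ascending indices, repeated generators contracted through their squares):
(-\frac{7}{4} \gamma_{1}) R2 = -\frac{497}{60} \gamma_{1} + \frac{35}{4} \gamma_{2} - \frac{7}{30} \gamma_{3} + \frac{7}{2} \gamma_{4} + \frac{77}{15} \gamma_{5} + \frac{21}{10} \gamma_{123} - 14 \gamma_{124} + \frac{21}{20} \gamma_{125} - \frac{7}{15} \gamma_{134} - \frac{63}{50} \gamma_{135} + \frac{259}{30} \gamma_{145}
(\frac{5}{6} \gamma_{2}) R2 = \frac{25}{6} \gamma_{1} + \frac{71}{18} \gamma_{2} - \gamma_{3} + \frac{20}{3} \gamma_{4} - \frac{1}{2} \gamma_{5} - \frac{1}{9} \gamma_{123} + \frac{5}{3} \gamma_{124} + \frac{22}{9} \gamma_{125} + \frac{2}{9} \gamma_{234} + \frac{3}{5} \gamma_{235} - \frac{37}{9} \gamma_{245}
(\frac{2}{5} \gamma_{3}) R2 = -\frac{4}{75} \gamma_{1} + \frac{12}{25} \gamma_{2} + \frac{142}{75} \gamma_{3} + \frac{8}{75} \gamma_{4} + \frac{36}{125} \gamma_{5} - 2 \gamma_{123} + \frac{4}{5} \gamma_{134} + \frac{88}{75} \gamma_{135} - \frac{16}{5} \gamma_{234} + \frac{6}{25} \gamma_{235} - \frac{148}{75} \gamma_{345}
(-\frac{1}{2} \gamma_{4}) R2 = -\gamma_{1} + 4 \gamma_{2} + \frac{2}{15} \gamma_{3} - \frac{71}{30} \gamma_{4} + \frac{37}{15} \gamma_{5} + \frac{5}{2} \gamma_{124} - \frac{1}{15} \gamma_{134} - \frac{22}{15} \gamma_{145} + \frac{3}{5} \gamma_{234} - \frac{3}{10} \gamma_{245} + \frac{9}{25} \gamma_{345}
(-\frac{1}{4} \gamma_{5}) R2 = \frac{11}{15} \gamma_{1} + \frac{3}{20} \gamma_{2} - \frac{9}{50} \gamma_{3} + \frac{37}{30} \gamma_{4} - \frac{71}{60} \gamma_{5} + \frac{5}{4} \gamma_{125} - \frac{1}{30} \gamma_{135} + \frac{1}{2} \gamma_{145} + \frac{3}{10} \gamma_{235} - 2 \gamma_{245} - \frac{1}{15} \gamma_{345}
Summing the partial products and collecting blades:
Answer: -\frac{1331}{300} \gamma_{1} + \frac{3898}{225} \gamma_{2} + \frac{46}{75} \gamma_{3} + \frac{457}{50} \gamma_{4} + \frac{9307}{1500} \gamma_{5} - \frac{1}{90} \gamma_{123} - \frac{59}{6} \gamma_{124} + \frac{427}{90} \gamma_{125} + \frac{4}{15} \gamma_{134} - \frac{3}{25} \gamma_{135} + \frac{23}{3} \gamma_{145} - \frac{107}{45} \gamma_{234} + \frac{57}{50} \gamma_{235} - \frac{577}{90} \gamma_{245} - \frac{42}{25} \gamma_{345}


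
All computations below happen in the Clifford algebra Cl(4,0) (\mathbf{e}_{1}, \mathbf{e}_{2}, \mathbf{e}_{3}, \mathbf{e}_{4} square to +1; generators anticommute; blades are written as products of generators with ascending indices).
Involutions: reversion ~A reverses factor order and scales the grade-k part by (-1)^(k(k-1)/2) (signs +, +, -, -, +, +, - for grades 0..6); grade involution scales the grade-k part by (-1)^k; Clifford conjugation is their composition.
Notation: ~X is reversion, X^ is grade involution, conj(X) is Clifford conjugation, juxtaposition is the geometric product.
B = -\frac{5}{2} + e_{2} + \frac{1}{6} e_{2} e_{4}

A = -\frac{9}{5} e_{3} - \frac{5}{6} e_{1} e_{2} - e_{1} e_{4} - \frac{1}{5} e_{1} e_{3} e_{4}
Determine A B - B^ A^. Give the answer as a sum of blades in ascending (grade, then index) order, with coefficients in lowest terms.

first term: -\frac{5}{6} e_{1} + \frac{9}{2} e_{3} + \frac{9}{4} e_{1} e_{2} + \frac{85}{36} e_{1} e_{4} + \frac{9}{5} e_{2} e_{3} - \frac{1}{30} e_{1} e_{2} e_{3} + e_{1} e_{2} e_{4} + \frac{1}{2} e_{1} e_{3} e_{4} + \frac{3}{10} e_{2} e_{3} e_{4} - \frac{1}{5} e_{1} e_{2} e_{3} e_{4}
second term: -\frac{5}{6} e_{1} - \frac{9}{2} e_{3} + \frac{23}{12} e_{1} e_{2} + \frac{95}{36} e_{1} e_{4} - \frac{9}{5} e_{2} e_{3} - \frac{1}{30} e_{1} e_{2} e_{3} - e_{1} e_{2} e_{4} - \frac{1}{2} e_{1} e_{3} e_{4} - \frac{3}{10} e_{2} e_{3} e_{4} + \frac{1}{5} e_{1} e_{2} e_{3} e_{4}
Answer: 9 e_{3} + \frac{1}{3} e_{1} e_{2} - \frac{5}{18} e_{1} e_{4} + \frac{18}{5} e_{2} e_{3} + 2 e_{1} e_{2} e_{4} + e_{1} e_{3} e_{4} + \frac{3}{5} e_{2} e_{3} e_{4} - \frac{2}{5} e_{1} e_{2} e_{3} e_{4}


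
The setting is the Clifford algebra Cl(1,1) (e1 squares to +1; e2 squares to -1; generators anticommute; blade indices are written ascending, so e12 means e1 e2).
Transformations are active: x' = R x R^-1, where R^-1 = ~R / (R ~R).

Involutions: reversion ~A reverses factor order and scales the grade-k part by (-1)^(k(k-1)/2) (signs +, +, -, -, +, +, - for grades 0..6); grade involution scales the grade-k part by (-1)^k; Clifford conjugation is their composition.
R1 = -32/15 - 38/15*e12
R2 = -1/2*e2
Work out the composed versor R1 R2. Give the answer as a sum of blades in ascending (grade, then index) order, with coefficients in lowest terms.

Distribute over the terms of R2 (each basis-blade product reordered to ascending indices, repeated generators contracted through their squares):
R1 (-1/2*e2) = -19/15*e1 + 16/15*e2
Answer: -19/15*e1 + 16/15*e2


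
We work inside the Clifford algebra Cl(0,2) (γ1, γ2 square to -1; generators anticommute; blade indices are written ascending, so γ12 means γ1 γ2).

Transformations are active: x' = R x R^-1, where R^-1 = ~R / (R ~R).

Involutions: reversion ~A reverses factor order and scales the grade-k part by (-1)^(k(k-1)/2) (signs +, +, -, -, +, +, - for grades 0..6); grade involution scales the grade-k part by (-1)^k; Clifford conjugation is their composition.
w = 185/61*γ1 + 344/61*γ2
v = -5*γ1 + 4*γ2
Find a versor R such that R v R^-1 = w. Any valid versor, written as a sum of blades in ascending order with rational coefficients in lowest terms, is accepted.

Take R = v + w = -120/61*γ1 + 588/61*γ2. Because q(v) = q(w) = -41, conjugation by R sends v exactly to w.
Answer: -120/61*γ1 + 588/61*γ2


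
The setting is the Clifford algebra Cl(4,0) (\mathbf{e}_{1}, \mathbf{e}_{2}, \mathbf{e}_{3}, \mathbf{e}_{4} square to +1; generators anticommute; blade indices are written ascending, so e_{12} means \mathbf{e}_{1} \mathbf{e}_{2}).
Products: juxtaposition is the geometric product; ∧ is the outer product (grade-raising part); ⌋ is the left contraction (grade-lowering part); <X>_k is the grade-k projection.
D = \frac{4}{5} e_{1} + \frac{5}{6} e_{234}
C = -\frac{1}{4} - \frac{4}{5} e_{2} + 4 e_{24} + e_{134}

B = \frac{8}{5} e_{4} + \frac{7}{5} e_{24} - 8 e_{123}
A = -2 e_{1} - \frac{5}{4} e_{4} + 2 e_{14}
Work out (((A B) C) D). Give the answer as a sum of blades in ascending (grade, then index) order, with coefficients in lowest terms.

step 1: -2 + \frac{16}{5} e_{1} + \frac{7}{4} e_{2} - \frac{14}{5} e_{12} - \frac{16}{5} e_{14} + 16 e_{23} - \frac{14}{5} e_{124} + 16 e_{234} - 10 e_{1234}
step 2: -\frac{9}{10} + \frac{316}{25} e_{1} - \frac{707}{80} e_{2} + \frac{368}{5} e_{3} + 7 e_{4} + \frac{1347}{50} e_{12} - 40 e_{13} - \frac{316}{25} e_{14} - \frac{6}{5} e_{23} - 8 e_{24} - \frac{368}{5} e_{34} + \frac{1347}{50} e_{124} + 6 e_{134} - \frac{6}{5} e_{234} + \frac{3}{4} e_{1234}
step 3: \frac{1389}{125} - \frac{269}{200} e_{1} + \frac{14918}{375} e_{2} + \frac{76}{3} e_{3} + \frac{1389}{125} e_{4} + \frac{207}{100} e_{12} - \frac{3643}{100} e_{13} - \frac{28}{5} e_{14} + \frac{35}{6} e_{23} - \frac{14918}{375} e_{24} - \frac{1231}{480} e_{34} - \frac{862}{75} e_{123} + \frac{404}{15} e_{124} - \frac{3643}{100} e_{134} - \frac{27}{20} e_{234} + \frac{862}{75} e_{1234}
Answer: \frac{1389}{125} - \frac{269}{200} e_{1} + \frac{14918}{375} e_{2} + \frac{76}{3} e_{3} + \frac{1389}{125} e_{4} + \frac{207}{100} e_{12} - \frac{3643}{100} e_{13} - \frac{28}{5} e_{14} + \frac{35}{6} e_{23} - \frac{14918}{375} e_{24} - \frac{1231}{480} e_{34} - \frac{862}{75} e_{123} + \frac{404}{15} e_{124} - \frac{3643}{100} e_{134} - \frac{27}{20} e_{234} + \frac{862}{75} e_{1234}


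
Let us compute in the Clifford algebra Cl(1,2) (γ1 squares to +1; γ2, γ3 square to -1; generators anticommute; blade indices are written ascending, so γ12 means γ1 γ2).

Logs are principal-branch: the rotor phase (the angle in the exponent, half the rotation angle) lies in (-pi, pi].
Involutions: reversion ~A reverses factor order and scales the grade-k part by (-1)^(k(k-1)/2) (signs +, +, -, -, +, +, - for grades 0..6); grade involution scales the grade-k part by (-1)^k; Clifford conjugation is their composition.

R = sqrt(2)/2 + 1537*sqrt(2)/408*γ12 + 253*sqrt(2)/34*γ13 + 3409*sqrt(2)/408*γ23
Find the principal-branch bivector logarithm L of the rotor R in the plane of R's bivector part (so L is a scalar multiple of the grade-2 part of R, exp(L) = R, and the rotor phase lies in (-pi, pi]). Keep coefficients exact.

The scalar part of R is sqrt(2)/2, which pins the rotor phase on the principal branch; dividing the bivector part by the sine of that phase recovers the unit plane, and L is the phase times that plane.
Concretely: cos(phase) = sqrt(2)/2 gives phase = ±pi/4, and since phase/sin(phase) is even the sign is immaterial: L = (phase/sin(phase)) * <R>_2 = (sqrt(2)*pi/4) * <R>_2.
Answer: 1537*pi/816*γ12 + 253*pi/68*γ13 + 3409*pi/816*γ23


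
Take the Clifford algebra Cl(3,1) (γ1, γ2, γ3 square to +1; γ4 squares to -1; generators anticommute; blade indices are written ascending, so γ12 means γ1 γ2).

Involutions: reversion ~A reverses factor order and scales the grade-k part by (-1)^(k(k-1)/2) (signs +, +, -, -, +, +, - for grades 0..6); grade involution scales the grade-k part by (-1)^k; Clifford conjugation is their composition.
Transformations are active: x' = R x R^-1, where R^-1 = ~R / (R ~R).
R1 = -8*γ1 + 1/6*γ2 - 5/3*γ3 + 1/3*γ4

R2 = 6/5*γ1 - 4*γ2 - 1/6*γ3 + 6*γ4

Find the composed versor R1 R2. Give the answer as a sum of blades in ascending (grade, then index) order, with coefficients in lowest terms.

Distribute over the terms of R1 (each basis-blade product reordered to ascending indices, repeated generators contracted through their squares):
(-8*γ1) R2 = -48/5 + 32*γ12 + 4/3*γ13 - 48*γ14
(1/6*γ2) R2 = -2/3 - 1/5*γ12 - 1/36*γ23 + γ24
(-5/3*γ3) R2 = 5/18 + 2*γ13 - 20/3*γ23 - 10*γ34
(1/3*γ4) R2 = -2 - 2/5*γ14 + 4/3*γ24 + 1/18*γ34
Summing the partial products and collecting blades:
Answer: -1079/90 + 159/5*γ12 + 10/3*γ13 - 242/5*γ14 - 241/36*γ23 + 7/3*γ24 - 179/18*γ34
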